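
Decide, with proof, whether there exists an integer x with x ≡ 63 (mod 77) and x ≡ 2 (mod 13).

x = 756

The moduli 77 and 13 are coprime, so by the Chinese Remainder Theorem a unique solution modulo 1001 exists.
Any solution of the first congruence is x = 63 + 77t; substituting into the second, 77t ≡ 2 − 63 ≡ 4 (mod 13).
77 ≡ 12 (mod 13), so this reads 12t ≡ 4 (mod 13). Note 12·12 = 144 ≡ 1 (mod 13) (as 144 − 1 = 11·13), so 12⁻¹ ≡ 12.
Multiplying by 12: t ≡ 12·4 = 48 ≡ 9 (mod 13).
With t = 9: x = 63 + 77·9 = 756.
Verify: 756 = 9·77 + 63 and 756 = 58·13 + 2. ✓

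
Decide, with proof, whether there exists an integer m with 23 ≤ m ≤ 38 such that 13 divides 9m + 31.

m = 24

m = 24 works, since 9·24 + 31 = 247 = 19·13.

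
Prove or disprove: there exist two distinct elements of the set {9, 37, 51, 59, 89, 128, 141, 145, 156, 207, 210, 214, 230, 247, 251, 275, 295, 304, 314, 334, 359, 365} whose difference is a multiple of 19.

Both 9 and 275 leave remainder 9 on division by 19; their difference 266 = 14·19 is a multiple of 19.

Yes: 9 and 275.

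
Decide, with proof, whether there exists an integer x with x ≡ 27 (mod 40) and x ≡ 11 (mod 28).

gcd(40, 28) = 4. A simultaneous solution exists iff 27 ≡ 11 (mod 4); here 27 mod 4 = 3 = 11 mod 4, so it does.
List candidates x ≡ 27 (mod 40): 27, 67. Modulo 28 these are 27, 11; 67 gives 11 as required.
Verify: 67 = 1·40 + 27 and 67 = 2·28 + 11. ✓

x = 67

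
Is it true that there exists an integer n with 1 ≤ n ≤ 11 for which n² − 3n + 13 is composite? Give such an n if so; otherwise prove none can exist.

There is no such integer n in that range.

The values for n = 1, 2, …, 11 are 11, 11, 13, 17, 23, 31, 41, 53, 67, 83, 101, and each of these is prime.
So no value in the range makes the expression composite.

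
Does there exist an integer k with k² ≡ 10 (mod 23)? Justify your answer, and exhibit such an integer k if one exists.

There is no such integer.

23 is prime, so by Euler's criterion 10 is a square mod 23 iff 10^((23−1)/2) = 10^11 ≡ 1 (mod 23).
Squaring successively (mod 23): 10^2 = 100 ≡ 8; 10^4 ≡ 8² = 64 ≡ 18; 10^8 ≡ 18² = 324 ≡ 2.
Since 11 = 8 + 2 + 1, 10^11 ≡ 2 · 8 · 10; multiplying out mod 23: 2·8 = 16 ≡ 16, then 16·10 = 160 ≡ 22. Thus 10^11 ≡ 22 ≡ −1 (mod 23).
By Euler's criterion 10 is a quadratic non-residue mod 23: no k satisfies k² ≡ 10 (mod 23).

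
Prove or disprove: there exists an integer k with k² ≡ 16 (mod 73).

k = 4

Take k = 4. Then 4² = 16, and since 0 ≤ 16 < 73 this is already reduced: 4² ≡ 16 (mod 73).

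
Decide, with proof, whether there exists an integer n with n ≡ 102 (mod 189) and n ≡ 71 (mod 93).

No such integer exists.

Reduce both congruences modulo 3, which divides 189 and 93: they say n ≡ 102 (mod 3) and n ≡ 71 (mod 3).
These are incompatible: 102 − 71 = 31 is not divisible by 3.
Hence the system has no solution.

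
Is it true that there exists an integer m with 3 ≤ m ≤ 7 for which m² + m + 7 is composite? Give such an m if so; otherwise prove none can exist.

At m = 4: 4² + 4 + 7 = 27 = 3·9, which is composite.

m = 4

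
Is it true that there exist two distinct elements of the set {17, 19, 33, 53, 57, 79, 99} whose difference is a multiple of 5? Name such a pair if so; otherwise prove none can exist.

17 mod 5 = 2 and 57 mod 5 = 2, so 57 − 17 = 40 = 8·5.

17 and 57 are such a pair.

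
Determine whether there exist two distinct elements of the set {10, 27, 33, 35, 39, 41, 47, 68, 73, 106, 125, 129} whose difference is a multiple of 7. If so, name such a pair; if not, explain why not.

10 and 73 are such a pair.

Both 10 and 73 leave remainder 3 on division by 7; their difference 63 = 9·7 is a multiple of 7.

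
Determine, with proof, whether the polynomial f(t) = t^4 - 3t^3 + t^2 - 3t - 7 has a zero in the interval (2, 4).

f(2) = -17 and f(4) = 61, which have opposite signs.
Since f is a polynomial it is continuous on [2, 4].
By the Intermediate Value Theorem, f takes the value 0 somewhere in the open interval.

Yes, f has a root in the interval.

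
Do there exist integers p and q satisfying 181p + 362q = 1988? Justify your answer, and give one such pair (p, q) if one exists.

Any value of 181p + 362q is a multiple of gcd(181, 362) = 181.
However 1988 leaves remainder 178 on division by 181.
So the equation is unsolvable over ℤ.

There are no such integers.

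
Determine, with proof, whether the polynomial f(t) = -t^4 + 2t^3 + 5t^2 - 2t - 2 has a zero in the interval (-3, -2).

No such root exists.

The endpoint values f(-3) = -86 and f(-2) = -10 are both negative. Claim: f(t) < 0 for every t in (-3, -2).
Shift to the endpoint -2: with t = -2 − u (0 < u < 1), one computes f(-2 − u) = -u^4 - 10u^3 - 31u^2 - 34u - 10.
All 5 nonzero coefficients of this polynomial in u are negative; hence for u > 0 the value is a sum of negative terms (the constant -10 among them).
Therefore f(t) < 0 throughout (-3, -2), and f has no zero there.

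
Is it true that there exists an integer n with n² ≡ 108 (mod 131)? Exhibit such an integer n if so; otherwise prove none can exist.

n = 34

Take n = 34. Then 34² = 1156 = 8·131 + 108, so 34² ≡ 108 (mod 131).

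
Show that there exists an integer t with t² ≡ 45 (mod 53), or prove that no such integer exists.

No such integer exists.

53 is prime, so by Euler's criterion 45 is a square mod 53 iff 45^((53−1)/2) = 45^26 ≡ 1 (mod 53).
Repeated squaring mod 53: 45^2 = 2025 ≡ 11; 45^4 ≡ 11² = 121 ≡ 15; 45^8 ≡ 15² = 225 ≡ 13; 45^16 ≡ 13² = 169 ≡ 10.
Since 26 = 16 + 8 + 2, 45^26 ≡ 10 · 13 · 11; multiplying out mod 53: 10·13 = 130 ≡ 24, then 24·11 = 264 ≡ 52. Thus 45^26 ≡ 52 ≡ −1 (mod 53).
By Euler's criterion 45 is a quadratic non-residue mod 53: no t satisfies t² ≡ 45 (mod 53).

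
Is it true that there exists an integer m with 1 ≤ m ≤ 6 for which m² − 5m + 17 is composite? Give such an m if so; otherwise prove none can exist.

There is no such integer m in that range.

The values for m = 1, 2, …, 6 are 13, 11, 11, 13, 17, 23, and each of these is prime.
So no value in the range makes the expression composite.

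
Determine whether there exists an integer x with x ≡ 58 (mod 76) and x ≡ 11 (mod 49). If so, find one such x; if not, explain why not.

x = 3098

The moduli 76 and 49 are coprime, so by the Chinese Remainder Theorem a unique solution modulo 3724 exists.
Any solution of the first congruence is x = 58 + 76t; substituting into the second, 76t ≡ 11 − 58 ≡ 2 (mod 49).
76 ≡ 27 (mod 49), so this reads 27t ≡ 2 (mod 49). Note 27·20 = 540 ≡ 1 (mod 49) (as 540 − 1 = 11·49), so 27⁻¹ ≡ 20.
Therefore t ≡ 20·2 = 40 (mod 49).
Taking t = 40 gives x = 58 + 76·40 = 3098.
Indeed 3098 ≡ 58 (mod 76) and 3098 ≡ 11 (mod 49).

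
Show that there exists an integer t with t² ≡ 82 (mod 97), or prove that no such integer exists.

No, no such integer exists.

Apply Euler's criterion with the prime 97: 82 is a quadratic residue iff 82^48 ≡ 1 (mod 97), and a non-residue iff it is ≡ −1.
Squaring successively (mod 97): 82^2 = 6724 ≡ 31; 82^4 ≡ 31² = 961 ≡ 88; 82^8 ≡ 88² = 7744 ≡ 81; 82^16 ≡ 81² = 6561 ≡ 62; 82^32 ≡ 62² = 3844 ≡ 61.
Since 48 = 32 + 16, 82^48 ≡ 61 · 62; multiplying out mod 97: 61·62 = 3782 ≡ 96. Thus 82^48 ≡ 96 ≡ −1 (mod 97).
By Euler's criterion 82 is a quadratic non-residue mod 97: no t satisfies t² ≡ 82 (mod 97).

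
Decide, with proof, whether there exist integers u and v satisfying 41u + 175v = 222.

u = 142, v = -32

Since gcd(41, 175) = 1, every integer is an integer combination of 41 and 175.
Run the Euclidean algorithm on 175 and 41: 175 = 4·41 + 11, 41 = 3·11 + 8, 11 = 1·8 + 3, 8 = 2·3 + 2, 3 = 1·2 + 1, 2 = 2·1 + 0.
Unwinding: 1 = 3 − 1·2 = 3 − (8 − 2·3) = −8 + 3·3 = −8 + 3·(11 − 1·8) = 3·11 − 4·8 = 3·11 − 4·(41 − 3·11) = −4·41 + 15·11 = −4·41 + 15·(175 − 4·41) = 15·175 − 64·41, i.e. 41·(-64) + 175·15 = 1.
Multiplying through by 222: u = (-64)·222 = -14208, v = 15·222 = 3330 is a solution.
The general solution is u = -14208 + 175k, v = 3330 − 41k; taking k = 82 gives the smaller pair u = 142, v = -32.
Indeed 41·142 + 175·(-32) = 5822 − 5600 = 222.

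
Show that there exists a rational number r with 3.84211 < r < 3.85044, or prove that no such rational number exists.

r = 50/13

Look for a denominator N such that an integer falls strictly between N·3.84211 and N·3.85044. N = 13 works: 13·3.84211 = 49.94743 < 50 < 50.05572 = 13·3.85044.
So r = 50/13 works: it is a ratio of integers, and dividing 13·3.84211 < 50 < 13·3.85044 through by 13 gives 3.84211 < 50/13 < 3.85044.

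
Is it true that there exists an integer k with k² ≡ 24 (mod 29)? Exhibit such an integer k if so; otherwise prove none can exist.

k = 16 works: 16² = 256, and 256 − 24 = 232 = 8·29.

k = 16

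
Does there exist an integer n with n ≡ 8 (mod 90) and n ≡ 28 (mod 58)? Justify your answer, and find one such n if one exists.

n = 2348

gcd(90, 58) = 2. A simultaneous solution exists iff 8 ≡ 28 (mod 2); here 8 mod 2 = 0 = 28 mod 2, so it does.
Put n = 8 + 90t, so we need 90t ≡ 20 (mod 58), equivalently (divide by 2) 45t ≡ 10 (mod 29).
45 ≡ 16 (mod 29), so this reads 16t ≡ 10 (mod 29). To invert 16 modulo 29: 29 = 1·16 + 13, 16 = 1·13 + 3, 13 = 4·3 + 1, 3 = 3·1 + 0, and unwinding, 1 = 13 − 4·3 = 13 − 4·(16 − 1·13) = −4·16 + 5·13 = −4·16 + 5·(29 − 1·16) = 5·29 − 9·16. Thus 16⁻¹ ≡ -9 ≡ 20 (mod 29).
Therefore t ≡ 20·10 = 200 ≡ 26 (mod 29).
Then n = 8 + 90·26 = 2348.
Indeed 2348 ≡ 8 (mod 90) and 2348 ≡ 28 (mod 58).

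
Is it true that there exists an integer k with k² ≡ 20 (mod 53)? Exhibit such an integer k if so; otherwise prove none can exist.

There is no such integer.

Apply Euler's criterion with the prime 53: 20 is a quadratic residue iff 20^26 ≡ 1 (mod 53), and a non-residue iff it is ≡ −1.
Squaring successively (mod 53): 20^2 = 400 ≡ 29; 20^4 ≡ 29² = 841 ≡ 46; 20^8 ≡ 46² = 2116 ≡ 49; 20^16 ≡ 49² = 2401 ≡ 16.
Since 26 = 16 + 8 + 2, 20^26 ≡ 16 · 49 · 29; multiplying out mod 53: 16·49 = 784 ≡ 42, then 42·29 = 1218 ≡ 52. Thus 20^26 ≡ 52 ≡ −1 (mod 53).
The value −1 means 20 is a non-residue modulo 53, so k² ≡ 20 (mod 53) is impossible.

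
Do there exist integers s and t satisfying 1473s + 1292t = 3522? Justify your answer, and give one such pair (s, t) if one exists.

s = 926, t = -1053

Since gcd(1473, 1292) = 1, every integer is an integer combination of 1473 and 1292.
Dividing repeatedly: 1473 = 1·1292 + 181, 1292 = 7·181 + 25, 181 = 7·25 + 6, 25 = 4·6 + 1, 6 = 6·1 + 0.
Back-substituting, 1 = 25 − 4·6 = 25 − 4·(181 − 7·25) = −4·181 + 29·25 = −4·181 + 29·(1292 − 7·181) = 29·1292 − 207·181 = 29·1292 − 207·(1473 − 1·1292) = −207·1473 + 236·1292; that is, 1473·(-207) + 1292·236 = 1.
Multiplying through by 3522: s = (-207)·3522 = -729054, t = 236·3522 = 831192 is a solution.
The general solution is s = -729054 + 1292k, t = 831192 − 1473k; taking k = 565 gives the smaller pair s = 926, t = -1053.
Check: 1473·926 + 1292·(-1053) = 1363998 − 1360476 = 3522. ✓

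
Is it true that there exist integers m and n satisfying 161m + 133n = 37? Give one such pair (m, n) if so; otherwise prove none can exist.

No such integers exist.

Any value of 161m + 133n is a multiple of gcd(161, 133) = 7.
However 37 leaves remainder 2 on division by 7.
So the equation is unsolvable over ℤ.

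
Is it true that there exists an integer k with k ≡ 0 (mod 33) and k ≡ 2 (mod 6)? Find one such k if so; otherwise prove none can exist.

No, no such integer exists.

Both moduli are multiples of 3 = gcd(33, 6), so any solution would satisfy k ≡ 0 and k ≡ 2 modulo 3 simultaneously.
These are incompatible: 0 − 2 = -2 is not divisible by 3.
Therefore no such k exists.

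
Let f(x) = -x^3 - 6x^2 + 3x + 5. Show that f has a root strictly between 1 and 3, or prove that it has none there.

f(1) = 1 and f(3) = -67, which have opposite signs.
As a polynomial, f is continuous on every closed interval.
By the Intermediate Value Theorem f must vanish at some point of (1, 3).

Yes, f has a root in the interval.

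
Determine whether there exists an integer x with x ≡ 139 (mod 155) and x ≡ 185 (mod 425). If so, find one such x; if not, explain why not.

There is no such integer.

Both moduli are multiples of 5 = gcd(155, 425), so any solution would satisfy x ≡ 139 and x ≡ 185 modulo 5 simultaneously.
However 139 ≡ 4 and 185 ≡ 0 (mod 5), and 4 ≠ 0.
So no integer satisfies both congruences.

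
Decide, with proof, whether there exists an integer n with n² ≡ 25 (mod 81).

Take n = 5. Then 5² = 25, and since 0 ≤ 25 < 81 this is already reduced: 5² ≡ 25 (mod 81).

n = 5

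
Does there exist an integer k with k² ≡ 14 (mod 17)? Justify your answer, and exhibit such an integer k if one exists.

No such integer exists.

Squares mod 17 repeat after k = 8 (as (−k)² = k²); for k = 0..8 they are 0, 1, 4, 9, 16, 8, 2, 15, 13.
So the quadratic residues mod 17 are {0, 1, 2, 4, 8, 9, 13, 15, 16}, and 14 is not among them.
Hence no integer k has k² ≡ 14 (mod 17).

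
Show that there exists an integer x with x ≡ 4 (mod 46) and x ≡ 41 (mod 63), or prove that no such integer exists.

x = 2120

Since 46 and 63 share no common factor, CRT says the pair of congruences has a solution (unique mod 2898).
Any solution of the first congruence is x = 4 + 46t; substituting into the second, 46t ≡ 41 − 4 ≡ 37 (mod 63).
Note 46·37 = 1702 ≡ 1 (mod 63) (as 1702 − 1 = 27·63), so 46⁻¹ ≡ 37.
Therefore t ≡ 37·37 = 1369 ≡ 46 (mod 63).
Taking t = 46 gives x = 4 + 46·46 = 2120.
Verify: 2120 = 46·46 + 4 and 2120 = 33·63 + 41. ✓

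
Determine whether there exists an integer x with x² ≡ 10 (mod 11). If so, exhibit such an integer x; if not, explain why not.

There is no such integer.

Squares mod 11 repeat after x = 5 (as (−x)² = x²); for x = 0..5 they are 0, 1, 4, 9, 5, 3.
The set of squares mod 11 is therefore {0, 1, 3, 4, 5, 9}, which does not contain 10.
Therefore x² ≡ 10 (mod 11) has no solution.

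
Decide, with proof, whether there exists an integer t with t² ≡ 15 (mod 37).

37 is prime, so by Euler's criterion 15 is a square mod 37 iff 15^((37−1)/2) = 15^18 ≡ 1 (mod 37).
Squaring successively (mod 37): 15^2 = 225 ≡ 3; 15^4 ≡ 3² = 9 ≡ 9; 15^8 ≡ 9² = 81 ≡ 7; 15^16 ≡ 7² = 49 ≡ 12.
Since 18 = 16 + 2, 15^18 ≡ 12 · 3; multiplying out mod 37: 12·3 = 36 ≡ 36. Thus 15^18 ≡ 36 ≡ −1 (mod 37).
By Euler's criterion 15 is a quadratic non-residue mod 37: no t satisfies t² ≡ 15 (mod 37).

There is no such integer.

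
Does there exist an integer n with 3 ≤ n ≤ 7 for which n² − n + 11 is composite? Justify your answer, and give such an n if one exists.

No, no such integer n in that range exists.

The values for n = 3, 4, …, 7 are 17, 23, 31, 41, 53, and each of these is prime.
So no value in the range makes the expression composite.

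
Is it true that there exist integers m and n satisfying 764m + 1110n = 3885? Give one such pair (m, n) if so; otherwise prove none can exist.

No, no such integers exist.

Both 764 and 1110 are divisible by gcd(764, 1110) = 2, hence so is any combination 764m + 1110n.
However 3885 leaves remainder 1 on division by 2.
Therefore 764m + 1110n = 3885 has no solution in integers.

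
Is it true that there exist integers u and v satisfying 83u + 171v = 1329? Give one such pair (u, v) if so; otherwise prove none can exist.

83 and 171 are coprime, so 83u + 171v ranges over all of ℤ.
Euclidean algorithm: 171 = 2·83 + 5, 83 = 16·5 + 3, 5 = 1·3 + 2, 3 = 1·2 + 1, 2 = 2·1 + 0.
Working back up the chain: 1 = 3 − 1·2 = 3 − (5 − 1·3) = −5 + 2·3 = −5 + 2·(83 − 16·5) = 2·83 − 33·5 = 2·83 − 33·(171 − 2·83) = −33·171 + 68·83. So 83·68 + 171·(-33) = 1.
Times 1329: 83·90372 + 171·(-43857) = 1329, so (90372, -43857) solves it.
Subtracting 528·171 from u and adding 528·83 to v gives the tidier solution (84, -33).
Indeed 83·84 + 171·(-33) = 6972 − 5643 = 1329.

u = 84, v = -33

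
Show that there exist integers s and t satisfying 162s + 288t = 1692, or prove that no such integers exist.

gcd(162, 288) = 18, and 18 divides 1692, so integer solutions exist.
Dividing through by 18 reduces the equation to 9s + 16t = 94.
Run the Euclidean algorithm on 16 and 9: 16 = 1·9 + 7, 9 = 1·7 + 2, 7 = 3·2 + 1, 2 = 2·1 + 0.
Unwinding: 1 = 7 − 3·2 = 7 − 3·(9 − 1·7) = −3·9 + 4·7 = −3·9 + 4·(16 − 1·9) = 4·16 − 7·9, i.e. 9·(-7) + 16·4 = 1.
Multiplying through by 94: s = (-7)·94 = -658, t = 4·94 = 376 is a solution.
Adding 42·16 to s and subtracting 42·9 from t gives the tidier solution (14, -2).
Indeed 162·14 + 288·(-2) = 2268 − 576 = 1692.

s = 14, t = -2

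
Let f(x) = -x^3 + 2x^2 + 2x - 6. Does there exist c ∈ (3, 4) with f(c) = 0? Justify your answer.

The endpoint values f(3) = -9 and f(4) = -30 are both negative. Claim: f(x) < 0 for every x in (3, 4).
Substitute x = 3 + u, where 0 < u < 1 on the interval. Expanding, f(3 + u) = -u^3 - 7u^2 - 13u - 9.
All 4 nonzero coefficients of this polynomial in u are negative; hence for u > 0 the value is a sum of negative terms (the constant -9 among them).
Therefore f(x) < 0 throughout (3, 4), and f has no zero there.

f has no root in that interval.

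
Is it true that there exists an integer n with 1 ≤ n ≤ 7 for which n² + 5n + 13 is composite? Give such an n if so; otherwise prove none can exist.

At n = 2: 2² + 5·2 + 13 = 27 = 3·9, which is composite.

n = 2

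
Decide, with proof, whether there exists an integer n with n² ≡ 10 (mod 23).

23 is prime, so by Euler's criterion 10 is a square mod 23 iff 10^((23−1)/2) = 10^11 ≡ 1 (mod 23).
Squaring successively (mod 23): 10^2 = 100 ≡ 8; 10^4 ≡ 8² = 64 ≡ 18; 10^8 ≡ 18² = 324 ≡ 2.
Since 11 = 8 + 2 + 1, 10^11 ≡ 2 · 8 · 10; multiplying out mod 23: 2·8 = 16 ≡ 16, then 16·10 = 160 ≡ 22. Thus 10^11 ≡ 22 ≡ −1 (mod 23).
By Euler's criterion 10 is a quadratic non-residue mod 23: no n satisfies n² ≡ 10 (mod 23).

No, no such integer exists.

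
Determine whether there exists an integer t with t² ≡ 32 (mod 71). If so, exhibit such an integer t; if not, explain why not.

t = 23

Take t = 23. Then 23² = 529 = 7·71 + 32, so 23² ≡ 32 (mod 71).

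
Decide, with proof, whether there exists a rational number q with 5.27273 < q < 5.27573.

Multiplying by 40: 40·5.27273 = 210.90920 and 40·5.27573 = 211.02920, so the integer 211 lies strictly between them.
So q = 211/40 works: it is a ratio of integers, and dividing 40·5.27273 < 211 < 40·5.27573 through by 40 gives 5.27273 < 211/40 < 5.27573.

q = 211/40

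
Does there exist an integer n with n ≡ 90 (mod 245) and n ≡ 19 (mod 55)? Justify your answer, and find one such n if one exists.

gcd(245, 55) = 5. If n ≡ 90 (mod 245) and n ≡ 19 (mod 55), then n ≡ 90 (mod 5) and n ≡ 19 (mod 5).
These are incompatible: 90 − 19 = 71 is not divisible by 5.
Hence the system has no solution.

No such integer exists.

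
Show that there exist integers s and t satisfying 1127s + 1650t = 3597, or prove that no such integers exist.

s = 561, t = -381

1127 and 1650 are coprime, so 1127s + 1650t ranges over all of ℤ.
Dividing repeatedly: 1650 = 1·1127 + 523, 1127 = 2·523 + 81, 523 = 6·81 + 37, 81 = 2·37 + 7, 37 = 5·7 + 2, 7 = 3·2 + 1, 2 = 2·1 + 0.
Working back up the chain: 1 = 7 − 3·2 = 7 − 3·(37 − 5·7) = −3·37 + 16·7 = −3·37 + 16·(81 − 2·37) = 16·81 − 35·37 = 16·81 − 35·(523 − 6·81) = −35·523 + 226·81 = −35·523 + 226·(1127 − 2·523) = 226·1127 − 487·523 = 226·1127 − 487·(1650 − 1·1127) = −487·1650 + 713·1127. So 1127·713 + 1650·(-487) = 1.
Multiplying through by 3597: s = 713·3597 = 2564661, t = (-487)·3597 = -1751739 is a solution.
Subtracting 1554·1650 from s and adding 1554·1127 to t gives the tidier solution (561, -381).
Check: 1127·561 + 1650·(-381) = 632247 − 628650 = 3597. ✓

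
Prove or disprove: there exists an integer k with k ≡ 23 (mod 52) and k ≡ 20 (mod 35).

gcd(52, 35) = 1, so the Chinese Remainder Theorem guarantees exactly one residue class mod 1820 satisfying both.
Any solution of the first congruence is k = 23 + 52t; substituting into the second, 52t ≡ 20 − 23 ≡ 32 (mod 35).
52 ≡ 17 (mod 35), so this reads 17t ≡ 32 (mod 35). Note 17·33 = 561 ≡ 1 (mod 35) (as 561 − 1 = 16·35), so 17⁻¹ ≡ 33.
Therefore t ≡ 33·32 = 1056 ≡ 6 (mod 35).
With t = 6: k = 23 + 52·6 = 335.
Indeed 335 ≡ 23 (mod 52) and 335 ≡ 20 (mod 35).

k = 335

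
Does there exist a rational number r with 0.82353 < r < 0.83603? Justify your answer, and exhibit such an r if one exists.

r = 5/6

Scale by 6: the interval becomes (4.94118, 5.01618), which contains the integer 5.
Dividing back, 0.82353 < 5/6 < 0.83603, and 5/6 is rational.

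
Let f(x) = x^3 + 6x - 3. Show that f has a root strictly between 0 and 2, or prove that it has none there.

f(0) = -3 and f(2) = 17, which have opposite signs.
Since f is a polynomial it is continuous on [0, 2].
By the Intermediate Value Theorem, f takes the value 0 somewhere in the open interval.

Yes, f has a root in the interval.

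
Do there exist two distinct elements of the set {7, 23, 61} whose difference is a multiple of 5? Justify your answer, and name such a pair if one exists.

Residues mod 5: 7↦2, 23↦3, 61↦1.
All 3 residues are distinct, so no two elements differ by a multiple of 5.

No, no such pair exists.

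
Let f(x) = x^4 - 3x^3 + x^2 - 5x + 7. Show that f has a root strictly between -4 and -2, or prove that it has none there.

f has no root in that interval.

The endpoint values f(-4) = 491 and f(-2) = 61 are both positive. Claim: f(x) > 0 for every x in (-4, -2).
Substitute x = -2 − u, where 0 < u < 2 on the interval. Expanding, f(-2 − u) = u^4 + 11u^3 + 43u^2 + 77u + 61.
All 5 nonzero coefficients of this polynomial in u are positive; hence for u > 0 the value is a sum of positive terms (the constant 61 among them).
Therefore f(x) > 0 throughout (-4, -2), and f has no zero there.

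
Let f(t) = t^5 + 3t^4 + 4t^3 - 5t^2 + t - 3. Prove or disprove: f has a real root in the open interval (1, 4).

No.

The endpoint values f(1) = 1 and f(4) = 1969 are both positive. Claim: f(t) > 0 for every t in (1, 4).
Shift to the endpoint 1: with t = 1 + u (0 < u < 3), one computes f(1 + u) = u^5 + 8u^4 + 26u^3 + 35u^2 + 20u + 1.
The nonzero coefficients here are all positive, so for u > 0 every term is positive (or zero), and the constant term 1 is strictly positive.
So f is strictly positive on (1, 4); no root exists in the interval.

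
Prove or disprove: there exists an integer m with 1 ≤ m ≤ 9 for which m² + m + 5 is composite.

At m = 9: 9² + 9 + 5 = 95 = 5·19, which is composite.

m = 9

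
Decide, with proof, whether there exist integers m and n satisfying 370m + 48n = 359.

No, no such integers exist.

Both 370 and 48 are divisible by gcd(370, 48) = 2, hence so is any combination 370m + 48n.
But 359 = 2·179 + 1, so 2 ∤ 359.
Hence no integers m, n satisfy the equation.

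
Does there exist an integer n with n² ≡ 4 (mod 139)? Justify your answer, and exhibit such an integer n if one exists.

Take n = 137. Then 137² = 18769 = 135·139 + 4, so 137² ≡ 4 (mod 139).

n = 137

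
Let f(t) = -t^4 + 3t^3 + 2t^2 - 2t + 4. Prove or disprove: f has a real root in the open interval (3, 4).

f(3) = 16 and f(4) = -36, which have opposite signs.
f is continuous everywhere (it is a polynomial), in particular on [3, 4].
By the Intermediate Value Theorem f must vanish at some point of (3, 4).

Such a root exists.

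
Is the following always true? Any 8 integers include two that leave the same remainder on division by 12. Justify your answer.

Try 8 consecutive integers, 56, 57, …, 63. Their remainders mod 12 are 8, 9, 10, 11, 0, 1, 2, 3 — pairwise different, as any 8 ≤ 12 consecutive integers have distinct residues.
Hence this collection has no pair with equal remainders mod 12, disproving the claim.

No, the set {56, 57, 58, 59, 60, 61, 62, 63} is a counterexample.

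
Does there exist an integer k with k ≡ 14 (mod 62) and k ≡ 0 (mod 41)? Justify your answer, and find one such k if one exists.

k = 820

Since 62 and 41 share no common factor, CRT says the pair of congruences has a solution (unique mod 2542).
Write k = 14 + 62t and require 14 + 62t ≡ 0 (mod 41), i.e. 62t ≡ 27 (mod 41).
62 ≡ 21 (mod 41), so this reads 21t ≡ 27 (mod 41). Invert 21 mod 41 by the Euclidean algorithm: 41 = 1·21 + 20, 21 = 1·20 + 1, 20 = 20·1 + 0; back-substituting, 1 = 21 − 1·20 = 21 − (41 − 1·21) = −41 + 2·21. Hence 21·2 ≡ 1, so 21⁻¹ ≡ 2 (mod 41).
Therefore t ≡ 2·27 = 54 ≡ 13 (mod 41).
Taking t = 13 gives k = 14 + 62·13 = 820.
Verify: 820 = 13·62 + 14 and 820 = 20·41 + 0. ✓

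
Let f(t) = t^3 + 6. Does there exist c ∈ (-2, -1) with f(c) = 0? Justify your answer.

Yes, such a c exists.

f(-2) = -2 and f(-1) = 5, which have opposite signs.
As a polynomial, f is continuous on every closed interval.
The Intermediate Value Theorem then guarantees some c ∈ (-2, -1) with f(c) = 0.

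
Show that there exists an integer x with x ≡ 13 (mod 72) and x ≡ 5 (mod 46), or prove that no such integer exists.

x = 373

The moduli are not coprime: gcd(72, 46) = 2. Compatibility requires 2 ∣ (5 − 13) = -8, which holds, so solutions exist.
The integers ≡ 13 (mod 72) are 13, 85, 157, 229, 301, 373, …; their remainders mod 46 are 13, 39, 19, 45, 25, 5, so x = 373 is the first that is ≡ 5 (mod 46).
Indeed 373 ≡ 13 (mod 72) and 373 ≡ 5 (mod 46).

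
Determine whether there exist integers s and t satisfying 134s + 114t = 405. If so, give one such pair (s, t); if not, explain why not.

No such integers exist.

gcd(134, 114) = 2, so every integer of the form 134s + 114t is a multiple of 2.
However 405 leaves remainder 1 on division by 2.
Therefore 134s + 114t = 405 has no solution in integers.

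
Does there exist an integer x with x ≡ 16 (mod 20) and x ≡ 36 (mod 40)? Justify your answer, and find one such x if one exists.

x = 36

Here gcd(20, 40) = 20, and both 16 and 36 leave remainder 16 mod 20, so the system is consistent.
List candidates x ≡ 16 (mod 20): 16, 36. Modulo 40 these are 16, 36; 36 gives 36 as required.
Indeed 36 ≡ 16 (mod 20) and 36 ≡ 36 (mod 40).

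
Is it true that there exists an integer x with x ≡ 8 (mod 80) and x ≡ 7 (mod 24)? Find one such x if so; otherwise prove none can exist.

There is no such integer.

Both moduli are multiples of 8 = gcd(80, 24), so any solution would satisfy x ≡ 8 and x ≡ 7 modulo 8 simultaneously.
However 8 ≡ 0 and 7 ≡ 7 (mod 8), and 0 ≠ 7.
So no integer satisfies both congruences.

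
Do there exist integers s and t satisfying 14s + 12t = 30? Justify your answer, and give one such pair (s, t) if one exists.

s = 3, t = -1

Every value of 14s + 12t is a multiple of gcd(14, 12) = 2; since 2 ∣ 30, solutions exist.
Dividing through by 2 reduces the equation to 7s + 6t = 15.
Run the Euclidean algorithm on 7 and 6: 7 = 1·6 + 1, 6 = 6·1 + 0.
Working back up the chain: 1 = 7 − 1·6. So 7·1 + 6·(-1) = 1.
Multiplying through by 15: s = 1·15 = 15, t = (-1)·15 = -15 is a solution.
Shifting by a multiple of (6, −7) keeps it a solution: s = 15 − 2·6 = 3, t = -15 + 2·7 = -1.
Check: 14·3 + 12·(-1) = 42 − 12 = 30. ✓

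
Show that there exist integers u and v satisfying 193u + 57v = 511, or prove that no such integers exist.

u = 31, v = -96

193 and 57 are coprime, so 193u + 57v ranges over all of ℤ.
Dividing repeatedly: 193 = 3·57 + 22, 57 = 2·22 + 13, 22 = 1·13 + 9, 13 = 1·9 + 4, 9 = 2·4 + 1, 4 = 4·1 + 0.
Working back up the chain: 1 = 9 − 2·4 = 9 − 2·(13 − 1·9) = −2·13 + 3·9 = −2·13 + 3·(22 − 1·13) = 3·22 − 5·13 = 3·22 − 5·(57 − 2·22) = −5·57 + 13·22 = −5·57 + 13·(193 − 3·57) = 13·193 − 44·57. So 193·13 + 57·(-44) = 1.
Times 511: 193·6643 + 57·(-22484) = 511, so (6643, -22484) solves it.
Shifting by a multiple of (57, −193) keeps it a solution: u = 6643 − 116·57 = 31, v = -22484 + 116·193 = -96.
Check: 193·31 + 57·(-96) = 5983 − 5472 = 511. ✓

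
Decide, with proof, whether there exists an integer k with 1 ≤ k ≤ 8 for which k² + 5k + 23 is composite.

The values for k = 1, 2, …, 8 are 29, 37, 47, 59, 73, 89, 107, 127, and each of these is prime.
So no value in the range makes the expression composite.

No such integer k in that range exists.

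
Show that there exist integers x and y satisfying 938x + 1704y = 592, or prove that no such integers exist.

Since gcd(938, 1704) = 2 and 592 = 2·296, Bézout's identity guarantees a solution.
Dividing through by 2 reduces the equation to 469x + 852y = 296.
Dividing repeatedly: 852 = 1·469 + 383, 469 = 1·383 + 86, 383 = 4·86 + 39, 86 = 2·39 + 8, 39 = 4·8 + 7, 8 = 1·7 + 1, 7 = 7·1 + 0.
Unwinding: 1 = 8 − 1·7 = 8 − (39 − 4·8) = −39 + 5·8 = −39 + 5·(86 − 2·39) = 5·86 − 11·39 = 5·86 − 11·(383 − 4·86) = −11·383 + 49·86 = −11·383 + 49·(469 − 1·383) = 49·469 − 60·383 = 49·469 − 60·(852 − 1·469) = −60·852 + 109·469, i.e. 469·109 + 852·(-60) = 1.
Times 296: 469·32264 + 852·(-17760) = 296, so (32264, -17760) solves it.
The general solution is x = 32264 + 852k, y = -17760 − 469k; taking k = -37 gives the smaller pair x = 740, y = -407.
Indeed 938·740 + 1704·(-407) = 694120 − 693528 = 592.

x = 740, y = -407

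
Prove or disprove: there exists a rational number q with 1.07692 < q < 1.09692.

q = 12/11

Scale by 11: the interval becomes (11.84612, 12.06612), which contains the integer 12.
So q = 12/11 works: it is a ratio of integers, and dividing 11·1.07692 < 12 < 11·1.09692 through by 11 gives 1.07692 < 12/11 < 1.09692.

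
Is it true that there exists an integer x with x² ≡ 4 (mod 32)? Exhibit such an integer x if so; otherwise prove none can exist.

x = 14

Take x = 14. Then 14² = 196 = 6·32 + 4, so 14² ≡ 4 (mod 32).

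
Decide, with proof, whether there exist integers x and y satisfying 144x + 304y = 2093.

There are no such integers.

gcd(144, 304) = 16, so every integer of the form 144x + 304y is a multiple of 16.
However 2093 leaves remainder 13 on division by 16.
Therefore 144x + 304y = 2093 has no solution in integers.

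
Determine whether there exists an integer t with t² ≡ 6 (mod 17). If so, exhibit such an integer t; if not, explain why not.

No, no such integer exists.

Computing t² mod 17 for t = 0, 1, …, 8 (enough, by the symmetry t ↦ 17 − t) gives 0, 1, 4, 9, 16, 8, 2, 15, 13.
The set of squares mod 17 is therefore {0, 1, 2, 4, 8, 9, 13, 15, 16}, which does not contain 6.
Therefore t² ≡ 6 (mod 17) has no solution.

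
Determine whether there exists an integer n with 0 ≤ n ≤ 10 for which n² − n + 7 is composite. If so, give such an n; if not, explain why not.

At n = 2: 2² − 2 + 7 = 9 = 3·3, which is composite.

n = 2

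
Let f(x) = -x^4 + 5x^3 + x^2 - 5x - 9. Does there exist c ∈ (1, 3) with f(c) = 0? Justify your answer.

f(1) = -9 and f(3) = 39, which have opposite signs.
Since f is a polynomial it is continuous on [1, 3].
So by the Intermediate Value Theorem there is a c strictly between 1 and 3 with f(c) = 0.

Yes, such a c exists.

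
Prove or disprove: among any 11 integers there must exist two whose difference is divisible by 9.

Each integer lies in one of the 9 residue classes modulo 9.
Since 11 > 9, two of the 11 integers must share a residue class by the pigeonhole principle; call them a and b.
Then a ≡ b (mod 9), i.e. 9 ∣ (a − b).

Yes.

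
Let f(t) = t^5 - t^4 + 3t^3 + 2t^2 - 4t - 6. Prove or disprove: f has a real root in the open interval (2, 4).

f(2) = 34 and f(4) = 970, both positive, so a sign-change argument is unavailable; we show f keeps this sign on the whole interval.
Substitute t = 2 + u, where 0 < u < 2 on the interval. Expanding, f(2 + u) = u^5 + 9u^4 + 35u^3 + 76u^2 + 88u + 34.
The nonzero coefficients here are all positive, so for u > 0 every term is positive (or zero), and the constant term 34 is strictly positive.
Therefore f(t) > 0 throughout (2, 4), and f has no zero there.

No such root exists.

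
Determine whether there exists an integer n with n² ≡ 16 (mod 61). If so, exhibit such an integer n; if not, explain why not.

n = 4

Take n = 4. Then 4² = 16, and since 0 ≤ 16 < 61 this is already reduced: 4² ≡ 16 (mod 61).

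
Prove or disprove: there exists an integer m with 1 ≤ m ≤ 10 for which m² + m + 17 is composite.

The values for m = 1, 2, …, 10 are 19, 23, 29, 37, 47, 59, 73, 89, 107, 127, and each of these is prime.
So no value in the range makes the expression composite.

No, no such integer m in that range exists.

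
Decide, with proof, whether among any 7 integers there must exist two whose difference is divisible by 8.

Take the 7 consecutive integers 32, 33, …, 38: their residues mod 8 are all distinct because 7 ≤ 8.
The differences between them range over 1, …, 6, none of which is divisible by 8.

No; for instance {32, 33, 34, 35, 36, 37, 38} is a counterexample.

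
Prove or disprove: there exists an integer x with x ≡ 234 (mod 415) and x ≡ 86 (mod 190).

No, no such integer exists.

Reduce both congruences modulo 5, which divides 415 and 190: they say x ≡ 234 (mod 5) and x ≡ 86 (mod 5).
However 234 ≡ 4 and 86 ≡ 1 (mod 5), and 4 ≠ 1.
Therefore no such x exists.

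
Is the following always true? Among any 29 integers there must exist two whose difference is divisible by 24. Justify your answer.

True.

There are exactly 24 possible remainders on division by 24.
With 29 integers and only 24 classes, the pigeonhole principle forces two of them, say a and b, into the same class.
Then a ≡ b (mod 24), i.e. 24 ∣ (a − b).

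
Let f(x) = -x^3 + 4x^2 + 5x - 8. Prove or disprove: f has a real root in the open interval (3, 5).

Yes, f has a root in the interval.

f(3) = 16 and f(5) = -8, which have opposite signs.
As a polynomial, f is continuous on every closed interval.
By the Intermediate Value Theorem f must vanish at some point of (3, 5).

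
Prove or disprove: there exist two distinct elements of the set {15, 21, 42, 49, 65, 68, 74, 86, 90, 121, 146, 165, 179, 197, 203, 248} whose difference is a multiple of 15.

The pair (15, 90) works.

Both 15 and 90 leave remainder 0 on division by 15; their difference 75 = 5·15 is a multiple of 15.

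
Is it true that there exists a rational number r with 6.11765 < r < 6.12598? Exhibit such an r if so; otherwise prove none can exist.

Multiplying by 8: 8·6.11765 = 48.94120 and 8·6.12598 = 49.00784, so the integer 49 lies strictly between them.
So r = 49/8 works: it is a ratio of integers, and dividing 8·6.11765 < 49 < 8·6.12598 through by 8 gives 6.11765 < 49/8 < 6.12598.

r = 49/8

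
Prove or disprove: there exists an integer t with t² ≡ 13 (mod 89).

There is no such integer.

89 is prime, so by Euler's criterion 13 is a square mod 89 iff 13^((89−1)/2) = 13^44 ≡ 1 (mod 89).
Squaring successively (mod 89): 13^2 = 169 ≡ 80; 13^4 ≡ 80² = 6400 ≡ 81; 13^8 ≡ 81² = 6561 ≡ 64; 13^16 ≡ 64² = 4096 ≡ 2; 13^32 ≡ 2² = 4 ≡ 4.
Since 44 = 32 + 8 + 4, 13^44 ≡ 4 · 64 · 81; multiplying out mod 89: 4·64 = 256 ≡ 78, then 78·81 = 6318 ≡ 88. Thus 13^44 ≡ 88 ≡ −1 (mod 89).
The value −1 means 13 is a non-residue modulo 89, so t² ≡ 13 (mod 89) is impossible.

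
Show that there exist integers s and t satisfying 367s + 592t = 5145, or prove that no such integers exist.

367 and 592 are coprime, so 367s + 592t ranges over all of ℤ.
Dividing repeatedly: 592 = 1·367 + 225, 367 = 1·225 + 142, 225 = 1·142 + 83, 142 = 1·83 + 59, 83 = 1·59 + 24, 59 = 2·24 + 11, 24 = 2·11 + 2, 11 = 5·2 + 1, 2 = 2·1 + 0.
Back-substituting, 1 = 11 − 5·2 = 11 − 5·(24 − 2·11) = −5·24 + 11·11 = −5·24 + 11·(59 − 2·24) = 11·59 − 27·24 = 11·59 − 27·(83 − 1·59) = −27·83 + 38·59 = −27·83 + 38·(142 − 1·83) = 38·142 − 65·83 = 38·142 − 65·(225 − 1·142) = −65·225 + 103·142 = −65·225 + 103·(367 − 1·225) = 103·367 − 168·225 = 103·367 − 168·(592 − 1·367) = −168·592 + 271·367; that is, 367·271 + 592·(-168) = 1.
Scaling by 5145 gives the particular solution (s, t) = (1394295, -864360).
Subtracting 2355·592 from s and adding 2355·367 to t gives the tidier solution (135, -75).
Indeed 367·135 + 592·(-75) = 49545 − 44400 = 5145.

s = 135, t = -75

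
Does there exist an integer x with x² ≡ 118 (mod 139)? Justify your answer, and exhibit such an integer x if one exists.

x = 37 works: 37² = 1369, and 1369 − 118 = 1251 = 9·139.

x = 37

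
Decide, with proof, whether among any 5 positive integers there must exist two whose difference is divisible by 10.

No; for instance {32, 33, 34, 35, 36} is a counterexample.

Take the 5 consecutive integers 32, 33, …, 36: their residues mod 10 are all distinct because 5 ≤ 10.
Any two of them differ by at most 4 < 10 and by at least 1, so no difference is a multiple of 10.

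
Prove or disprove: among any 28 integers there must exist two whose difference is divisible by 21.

Partition the integers by their residue mod 21; there are 21 classes.
Placing 28 integers into 21 classes, some class receives at least two — say a and b.
Then a ≡ b (mod 21), i.e. 21 ∣ (a − b).

Yes.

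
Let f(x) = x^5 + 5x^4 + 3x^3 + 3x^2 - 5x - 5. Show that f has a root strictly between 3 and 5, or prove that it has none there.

f(3) = 736 and f(5) = 6670, both positive, so a sign-change argument is unavailable; we show f keeps this sign on the whole interval.
Substitute x = 3 + u, where 0 < u < 2 on the interval. Expanding, f(3 + u) = u^5 + 20u^4 + 153u^3 + 570u^2 + 1039u + 736.
The nonzero coefficients here are all positive, so for u > 0 every term is positive (or zero), and the constant term 736 is strictly positive.
Therefore f(x) > 0 throughout (3, 5), and f has no zero there.

No such root exists.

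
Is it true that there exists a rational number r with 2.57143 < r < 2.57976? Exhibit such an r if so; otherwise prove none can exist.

r = 49/19

Multiplying by 19: 19·2.57143 = 48.85717 and 19·2.57976 = 49.01544, so the integer 49 lies strictly between them.
So r = 49/19 works: it is a ratio of integers, and dividing 19·2.57143 < 49 < 19·2.57976 through by 19 gives 2.57143 < 49/19 < 2.57976.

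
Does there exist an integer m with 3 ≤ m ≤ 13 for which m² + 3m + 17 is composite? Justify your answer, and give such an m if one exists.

At m = 8: 8² + 3·8 + 17 = 105 = 3·35, which is composite.

m = 8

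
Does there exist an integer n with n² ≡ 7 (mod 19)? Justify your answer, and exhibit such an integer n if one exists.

n = 8

n = 8 works: 8² = 64, and 64 − 7 = 57 = 3·19.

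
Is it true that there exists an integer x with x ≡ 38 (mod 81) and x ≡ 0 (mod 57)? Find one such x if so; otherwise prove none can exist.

No such integer exists.

Reduce both congruences modulo 3, which divides 81 and 57: they say x ≡ 38 (mod 3) and x ≡ 0 (mod 3).
But 38 mod 3 = 2 while 0 mod 3 = 0, a contradiction.
Hence the system has no solution.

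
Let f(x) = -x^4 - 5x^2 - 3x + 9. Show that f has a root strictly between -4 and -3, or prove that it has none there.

The endpoint values f(-4) = -315 and f(-3) = -108 are both negative. Claim: f(x) < 0 for every x in (-4, -3).
Substitute x = -3 − u, where 0 < u < 1 on the interval. Expanding, f(-3 − u) = -u^4 - 12u^3 - 59u^2 - 135u - 108.
All 5 nonzero coefficients of this polynomial in u are negative; hence for u > 0 the value is a sum of negative terms (the constant -108 among them).
Therefore f(x) < 0 throughout (-4, -3), and f has no zero there.

No.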